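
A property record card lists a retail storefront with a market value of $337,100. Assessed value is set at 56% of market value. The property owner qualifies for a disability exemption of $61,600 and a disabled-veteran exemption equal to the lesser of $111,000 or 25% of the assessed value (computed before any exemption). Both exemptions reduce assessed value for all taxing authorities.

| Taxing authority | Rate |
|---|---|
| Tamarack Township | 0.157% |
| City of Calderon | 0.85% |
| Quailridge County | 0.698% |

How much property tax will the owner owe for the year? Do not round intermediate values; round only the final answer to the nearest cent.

$1,363.69

Assessed value = $337,100 × 0.56 = $188,776
Disabled-veteran exemption = min($111,000, 25% × $188,776) = min($111,000, $47,194) = $47,194 (percentage binds)
Taxable value = $188,776 − $61,600 − $47,194 = $79,982
Tamarack Township: $79,982 × 0.00157 = $125.57174
City of Calderon: $79,982 × 0.0085 = $679.847
Quailridge County: $79,982 × 0.00698 = $558.27436
Total = $1,363.6931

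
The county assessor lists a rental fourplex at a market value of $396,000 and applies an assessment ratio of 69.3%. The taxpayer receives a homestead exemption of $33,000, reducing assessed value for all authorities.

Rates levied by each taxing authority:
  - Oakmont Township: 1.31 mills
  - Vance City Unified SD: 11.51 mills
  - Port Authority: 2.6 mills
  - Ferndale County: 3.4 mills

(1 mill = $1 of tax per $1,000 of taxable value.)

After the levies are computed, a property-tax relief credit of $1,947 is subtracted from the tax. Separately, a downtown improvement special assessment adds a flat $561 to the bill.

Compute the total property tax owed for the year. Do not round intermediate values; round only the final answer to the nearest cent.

Assessed value = $396,000 × 0.693 = $274,428
Taxable value = $274,428 − $33,000 = $241,428
Oakmont Township: $241,428 × 0.00131 = $316.27068
Vance City Unified SD: $241,428 × 0.01151 = $2,778.83628
Port Authority: $241,428 × 0.0026 = $627.7128
Ferndale County: $241,428 × 0.0034 = $820.8552
Levies subtotal = $4,543.67496
After credit = $4,543.67496 − $1,947 = $2,596.67496
Total = $2,596.67496 + $561 = $3,157.67496

$3,157.67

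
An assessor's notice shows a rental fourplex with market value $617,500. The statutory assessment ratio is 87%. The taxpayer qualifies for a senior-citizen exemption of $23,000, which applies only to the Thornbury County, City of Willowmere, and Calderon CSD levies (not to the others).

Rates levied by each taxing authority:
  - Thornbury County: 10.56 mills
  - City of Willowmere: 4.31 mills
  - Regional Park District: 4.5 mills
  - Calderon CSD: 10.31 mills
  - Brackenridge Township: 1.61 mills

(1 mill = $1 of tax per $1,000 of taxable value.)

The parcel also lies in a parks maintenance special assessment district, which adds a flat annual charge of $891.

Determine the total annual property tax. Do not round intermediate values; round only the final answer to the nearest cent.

$17,121.63

Assessed value = $617,500 × 0.87 = $537,225
Thornbury County: ($537,225 − $23,000) × 0.01056 = $514,225 × 0.01056 = $5,430.216
City of Willowmere: ($537,225 − $23,000) × 0.00431 = $514,225 × 0.00431 = $2,216.30975
Regional Park District: $537,225 × 0.0045 = $2,417.5125
Calderon CSD: ($537,225 − $23,000) × 0.01031 = $514,225 × 0.01031 = $5,301.65975
Brackenridge Township: $537,225 × 0.00161 = $864.93225
Levies subtotal = $16,230.63025
Total = $16,230.63025 + $891 = $17,121.63025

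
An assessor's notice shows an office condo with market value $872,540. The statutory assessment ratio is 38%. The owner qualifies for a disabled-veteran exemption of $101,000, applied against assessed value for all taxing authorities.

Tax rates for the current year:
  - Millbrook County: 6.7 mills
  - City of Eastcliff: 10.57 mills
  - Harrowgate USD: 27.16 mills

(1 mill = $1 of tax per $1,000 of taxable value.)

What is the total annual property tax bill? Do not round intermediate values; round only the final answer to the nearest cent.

$10,244.01

Assessed value = $872,540 × 0.38 = $331,565.2
Taxable value = $331,565.2 − $101,000 = $230,565.2
Millbrook County: $230,565.2 × 0.0067 = $1,544.78684
City of Eastcliff: $230,565.2 × 0.01057 = $2,437.074164
Harrowgate USD: $230,565.2 × 0.02716 = $6,262.150832
Total = $1,544.78684 + $2,437.074164 + $6,262.150832 = $10,244.011836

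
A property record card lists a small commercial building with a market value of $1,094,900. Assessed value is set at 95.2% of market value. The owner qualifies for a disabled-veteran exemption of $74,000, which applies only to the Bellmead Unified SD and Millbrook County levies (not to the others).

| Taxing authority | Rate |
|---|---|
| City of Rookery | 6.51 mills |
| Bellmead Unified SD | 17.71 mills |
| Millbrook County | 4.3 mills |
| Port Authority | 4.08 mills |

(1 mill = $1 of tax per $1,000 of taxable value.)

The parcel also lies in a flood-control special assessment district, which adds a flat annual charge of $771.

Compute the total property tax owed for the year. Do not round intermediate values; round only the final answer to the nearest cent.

$33,122.70

Assessed value = $1,094,900 × 0.952 = $1,042,344.8
City of Rookery: $1,042,344.8 × 0.00651 = $6,785.664648
Bellmead Unified SD: ($1,042,344.8 − $74,000) × 0.01771 = $968,344.8 × 0.01771 = $17,149.386408
Millbrook County: ($1,042,344.8 − $74,000) × 0.0043 = $968,344.8 × 0.0043 = $4,163.88264
Port Authority: $1,042,344.8 × 0.00408 = $4,252.766784
Levies subtotal = $32,351.70048
Total = $32,351.70048 + $771 = $33,122.70048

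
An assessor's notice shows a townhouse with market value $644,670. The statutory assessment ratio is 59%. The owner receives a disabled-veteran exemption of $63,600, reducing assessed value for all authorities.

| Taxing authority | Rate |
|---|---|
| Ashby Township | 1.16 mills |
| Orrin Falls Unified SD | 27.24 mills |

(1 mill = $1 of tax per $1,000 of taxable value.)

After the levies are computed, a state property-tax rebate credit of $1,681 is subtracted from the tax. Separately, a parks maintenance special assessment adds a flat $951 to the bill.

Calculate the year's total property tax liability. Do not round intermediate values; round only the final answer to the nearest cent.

Assessed value = $644,670 × 0.59 = $380,355.3
Taxable value = $380,355.3 − $63,600 = $316,755.3
Ashby Township: $316,755.3 × 0.00116 = $367.436148
Orrin Falls Unified SD: $316,755.3 × 0.02724 = $8,628.414372
Levies subtotal = $8,995.85052
After credit = $8,995.85052 − $1,681 = $7,314.85052
Total = $7,314.85052 + $951 = $8,265.85052

$8,265.85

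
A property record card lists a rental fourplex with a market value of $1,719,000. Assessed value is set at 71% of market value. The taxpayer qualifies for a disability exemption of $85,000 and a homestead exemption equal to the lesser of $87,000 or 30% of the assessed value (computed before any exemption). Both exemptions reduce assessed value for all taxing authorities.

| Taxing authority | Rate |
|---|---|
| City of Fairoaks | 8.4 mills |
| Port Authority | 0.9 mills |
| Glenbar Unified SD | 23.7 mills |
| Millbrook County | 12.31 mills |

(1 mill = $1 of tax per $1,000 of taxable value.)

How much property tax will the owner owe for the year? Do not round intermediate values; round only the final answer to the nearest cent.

$47,507.08

Assessed value = $1,719,000 × 0.71 = $1,220,490
Homestead exemption = min($87,000, 30% × $1,220,490) = min($87,000, $366,147) = $87,000 (dollar cap binds)
Taxable value = $1,220,490 − $85,000 − $87,000 = $1,048,490
City of Fairoaks: $1,048,490 × 0.0084 = $8,807.316
Port Authority: $1,048,490 × 0.0009 = $943.641
Glenbar Unified SD: $1,048,490 × 0.0237 = $24,849.213
Millbrook County: $1,048,490 × 0.01231 = $12,906.9119
Total = $47,507.0819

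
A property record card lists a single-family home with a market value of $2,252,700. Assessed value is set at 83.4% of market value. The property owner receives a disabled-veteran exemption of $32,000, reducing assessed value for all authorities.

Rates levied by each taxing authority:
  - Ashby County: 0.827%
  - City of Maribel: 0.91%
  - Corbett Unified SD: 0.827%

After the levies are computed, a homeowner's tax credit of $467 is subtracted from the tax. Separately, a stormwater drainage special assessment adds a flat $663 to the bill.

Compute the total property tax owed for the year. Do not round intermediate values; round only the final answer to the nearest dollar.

$47,547

Assessed value = $2,252,700 × 0.834 = $1,878,751.8
Taxable value = $1,878,751.8 − $32,000 = $1,846,751.8
Ashby County: $1,846,751.8 × 0.00827 = $15,272.637386
City of Maribel: $1,846,751.8 × 0.0091 = $16,805.44138
Corbett Unified SD: $1,846,751.8 × 0.00827 = $15,272.637386
Levies subtotal = $47,350.716152
After credit = $47,350.716152 − $467 = $46,883.716152
Total = $46,883.716152 + $663 = $47,546.716152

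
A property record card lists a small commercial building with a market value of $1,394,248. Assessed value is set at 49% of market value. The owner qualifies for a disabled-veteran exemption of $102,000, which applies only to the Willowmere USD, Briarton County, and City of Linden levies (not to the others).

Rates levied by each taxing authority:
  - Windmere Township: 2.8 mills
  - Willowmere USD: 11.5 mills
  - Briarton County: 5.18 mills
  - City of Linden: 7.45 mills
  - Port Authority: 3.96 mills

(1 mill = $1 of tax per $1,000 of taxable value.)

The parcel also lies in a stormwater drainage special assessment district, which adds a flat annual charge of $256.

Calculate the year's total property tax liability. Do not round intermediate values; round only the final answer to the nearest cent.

Assessed value = $1,394,248 × 0.49 = $683,181.52
Windmere Township: $683,181.52 × 0.0028 = $1,912.908256
Willowmere USD: ($683,181.52 − $102,000) × 0.0115 = $581,181.52 × 0.0115 = $6,683.58748
Briarton County: ($683,181.52 − $102,000) × 0.00518 = $581,181.52 × 0.00518 = $3,010.5202736
City of Linden: ($683,181.52 − $102,000) × 0.00745 = $581,181.52 × 0.00745 = $4,329.802324
Port Authority: $683,181.52 × 0.00396 = $2,705.3988192
Levies subtotal = $18,642.2171528
Total = $18,642.2171528 + $256 = $18,898.2171528

$18,898.22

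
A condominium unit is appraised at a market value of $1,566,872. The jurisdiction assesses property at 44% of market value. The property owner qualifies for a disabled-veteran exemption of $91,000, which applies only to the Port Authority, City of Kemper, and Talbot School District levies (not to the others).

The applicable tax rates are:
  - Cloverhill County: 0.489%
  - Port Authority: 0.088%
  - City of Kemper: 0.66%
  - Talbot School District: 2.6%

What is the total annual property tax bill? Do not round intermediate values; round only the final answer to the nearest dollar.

$23,407

Assessed value = $1,566,872 × 0.44 = $689,423.68
Cloverhill County: $689,423.68 × 0.00489 = $3,371.2817952
Port Authority: ($689,423.68 − $91,000) × 0.00088 = $598,423.68 × 0.00088 = $526.6128384
City of Kemper: ($689,423.68 − $91,000) × 0.0066 = $598,423.68 × 0.0066 = $3,949.596288
Talbot School District: ($689,423.68 − $91,000) × 0.026 = $598,423.68 × 0.026 = $15,559.01568
Total = $23,406.5066016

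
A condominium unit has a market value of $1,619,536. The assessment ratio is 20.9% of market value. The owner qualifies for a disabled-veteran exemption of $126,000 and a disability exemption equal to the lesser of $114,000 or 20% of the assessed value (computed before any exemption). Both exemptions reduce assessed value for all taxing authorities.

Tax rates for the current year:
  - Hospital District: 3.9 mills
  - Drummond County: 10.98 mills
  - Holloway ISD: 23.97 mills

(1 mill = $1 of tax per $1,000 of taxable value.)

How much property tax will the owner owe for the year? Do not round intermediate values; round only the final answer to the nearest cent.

Assessed value = $1,619,536 × 0.209 = $338,483.024
Disability exemption = min($114,000, 20% × $338,483.024) = min($114,000, $67,696.6048) = $67,696.6048 (percentage binds)
Taxable value = $338,483.024 − $126,000 − $67,696.6048 = $144,786.4192
Hospital District: $144,786.4192 × 0.0039 = $564.66703488
Drummond County: $144,786.4192 × 0.01098 = $1,589.754882816
Holloway ISD: $144,786.4192 × 0.02397 = $3,470.530468224
Total = $5,624.95238592

$5,624.95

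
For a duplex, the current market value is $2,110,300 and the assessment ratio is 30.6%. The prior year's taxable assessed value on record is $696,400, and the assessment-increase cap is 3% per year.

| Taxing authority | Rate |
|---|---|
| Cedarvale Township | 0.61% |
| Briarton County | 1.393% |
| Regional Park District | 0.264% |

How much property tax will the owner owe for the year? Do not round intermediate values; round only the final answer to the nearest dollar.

$14,639

Uncapped assessed value = $2,110,300 × 0.306 = $645,751.8
Cap limit = $696,400 × 1.03 = $717,292
Taxable assessed value = min($645,751.8, $717,292) = $645,751.8 (cap does not bind)
Cedarvale Township: $645,751.8 × 0.0061 = $3,939.08598
Briarton County: $645,751.8 × 0.01393 = $8,995.322574
Regional Park District: $645,751.8 × 0.00264 = $1,704.784752
Total = $14,639.193306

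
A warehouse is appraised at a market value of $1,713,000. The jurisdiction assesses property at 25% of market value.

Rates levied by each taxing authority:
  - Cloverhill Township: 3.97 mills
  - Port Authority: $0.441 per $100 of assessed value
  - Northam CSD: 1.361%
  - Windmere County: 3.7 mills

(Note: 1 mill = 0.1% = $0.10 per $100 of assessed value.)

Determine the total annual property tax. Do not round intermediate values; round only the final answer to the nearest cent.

$11,001.74

Assessed value = $1,713,000 × 0.25 = $428,250
Cloverhill Township: $428,250 × 0.00397 = $1,700.1525
Port Authority: $428,250 × 0.00441 = $1,888.5825
Northam CSD: $428,250 × 0.01361 = $5,828.4825
Windmere County: $428,250 × 0.0037 = $1,584.525
Total = $11,001.7425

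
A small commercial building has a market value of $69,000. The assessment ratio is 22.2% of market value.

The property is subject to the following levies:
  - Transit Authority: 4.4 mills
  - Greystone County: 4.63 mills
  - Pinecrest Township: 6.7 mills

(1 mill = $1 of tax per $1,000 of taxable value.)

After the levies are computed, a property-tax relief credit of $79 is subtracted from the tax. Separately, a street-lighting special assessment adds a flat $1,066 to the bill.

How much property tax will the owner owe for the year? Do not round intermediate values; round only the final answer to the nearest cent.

$1,227.95

Assessed value = $69,000 × 0.222 = $15,318
Transit Authority: $15,318 × 0.0044 = $67.3992
Greystone County: $15,318 × 0.00463 = $70.92234
Pinecrest Township: $15,318 × 0.0067 = $102.6306
Levies subtotal = $240.95214
After credit = $240.95214 − $79 = $161.95214
Total = $161.95214 + $1,066 = $1,227.95214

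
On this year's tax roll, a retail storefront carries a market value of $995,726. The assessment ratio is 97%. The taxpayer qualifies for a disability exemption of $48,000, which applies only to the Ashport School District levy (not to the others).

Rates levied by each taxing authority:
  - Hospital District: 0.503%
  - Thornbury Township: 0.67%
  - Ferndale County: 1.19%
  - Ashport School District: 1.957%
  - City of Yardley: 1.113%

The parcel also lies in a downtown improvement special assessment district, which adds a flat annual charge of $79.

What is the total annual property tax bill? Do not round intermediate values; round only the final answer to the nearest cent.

Assessed value = $995,726 × 0.97 = $965,854.22
Hospital District: $965,854.22 × 0.00503 = $4,858.2467266
Thornbury Township: $965,854.22 × 0.0067 = $6,471.223274
Ferndale County: $965,854.22 × 0.0119 = $11,493.665218
Ashport School District: ($965,854.22 − $48,000) × 0.01957 = $917,854.22 × 0.01957 = $17,962.4070854
City of Yardley: $965,854.22 × 0.01113 = $10,749.9574686
Levies subtotal = $51,535.4997726
Total = $51,535.4997726 + $79 = $51,614.4997726

$51,614.50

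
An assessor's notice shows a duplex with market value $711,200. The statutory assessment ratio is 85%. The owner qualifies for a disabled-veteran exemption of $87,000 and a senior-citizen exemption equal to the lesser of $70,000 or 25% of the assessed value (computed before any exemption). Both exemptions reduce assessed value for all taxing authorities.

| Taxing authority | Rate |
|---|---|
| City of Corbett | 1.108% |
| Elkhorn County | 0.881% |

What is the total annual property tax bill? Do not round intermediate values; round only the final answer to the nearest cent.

Assessed value = $711,200 × 0.85 = $604,520
Senior-citizen exemption = min($70,000, 25% × $604,520) = min($70,000, $151,130) = $70,000 (dollar cap binds)
Taxable value = $604,520 − $87,000 − $70,000 = $447,520
City of Corbett: $447,520 × 0.01108 = $4,958.5216
Elkhorn County: $447,520 × 0.00881 = $3,942.6512
Total = $8,901.1728

$8,901.17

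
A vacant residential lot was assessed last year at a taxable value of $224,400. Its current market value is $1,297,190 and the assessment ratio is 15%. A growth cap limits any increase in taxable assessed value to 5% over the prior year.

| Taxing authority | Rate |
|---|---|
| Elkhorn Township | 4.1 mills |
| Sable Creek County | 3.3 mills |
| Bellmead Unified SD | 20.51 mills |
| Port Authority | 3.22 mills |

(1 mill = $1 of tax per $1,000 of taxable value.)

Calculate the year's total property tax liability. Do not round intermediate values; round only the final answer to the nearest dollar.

$6,057

Uncapped assessed value = $1,297,190 × 0.15 = $194,578.5
Cap limit = $224,400 × 1.05 = $235,620
Taxable assessed value = min($194,578.5, $235,620) = $194,578.5 (cap does not bind)
Elkhorn Township: $194,578.5 × 0.0041 = $797.77185
Sable Creek County: $194,578.5 × 0.0033 = $642.10905
Bellmead Unified SD: $194,578.5 × 0.02051 = $3,990.805035
Port Authority: $194,578.5 × 0.00322 = $626.54277
Total = $6,057.228705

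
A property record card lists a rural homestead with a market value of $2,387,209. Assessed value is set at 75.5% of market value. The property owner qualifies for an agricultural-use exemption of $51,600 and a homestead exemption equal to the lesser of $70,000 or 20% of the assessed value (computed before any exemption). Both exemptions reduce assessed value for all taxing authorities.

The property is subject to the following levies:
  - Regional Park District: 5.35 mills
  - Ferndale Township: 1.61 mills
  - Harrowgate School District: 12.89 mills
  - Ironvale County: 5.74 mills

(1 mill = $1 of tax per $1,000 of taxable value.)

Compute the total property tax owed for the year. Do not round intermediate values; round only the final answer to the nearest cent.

$43,010.21

Assessed value = $2,387,209 × 0.755 = $1,802,342.795
Homestead exemption = min($70,000, 20% × $1,802,342.795) = min($70,000, $360,468.559) = $70,000 (dollar cap binds)
Taxable value = $1,802,342.795 − $51,600 − $70,000 = $1,680,742.795
Regional Park District: $1,680,742.795 × 0.00535 = $8,991.97395325
Ferndale Township: $1,680,742.795 × 0.00161 = $2,705.99589995
Harrowgate School District: $1,680,742.795 × 0.01289 = $21,664.77462755
Ironvale County: $1,680,742.795 × 0.00574 = $9,647.4636433
Total = $43,010.20812405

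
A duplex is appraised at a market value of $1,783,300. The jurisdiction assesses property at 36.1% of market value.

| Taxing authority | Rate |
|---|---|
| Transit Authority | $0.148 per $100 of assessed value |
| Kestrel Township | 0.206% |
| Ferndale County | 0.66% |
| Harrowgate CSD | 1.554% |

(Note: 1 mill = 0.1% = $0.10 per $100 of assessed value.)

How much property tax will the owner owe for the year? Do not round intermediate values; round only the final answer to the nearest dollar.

$16,532

Assessed value = $1,783,300 × 0.361 = $643,771.3
Transit Authority: $643,771.3 × 0.00148 = $952.781524
Kestrel Township: $643,771.3 × 0.00206 = $1,326.168878
Ferndale County: $643,771.3 × 0.0066 = $4,248.89058
Harrowgate CSD: $643,771.3 × 0.01554 = $10,004.206002
Total = $16,532.046984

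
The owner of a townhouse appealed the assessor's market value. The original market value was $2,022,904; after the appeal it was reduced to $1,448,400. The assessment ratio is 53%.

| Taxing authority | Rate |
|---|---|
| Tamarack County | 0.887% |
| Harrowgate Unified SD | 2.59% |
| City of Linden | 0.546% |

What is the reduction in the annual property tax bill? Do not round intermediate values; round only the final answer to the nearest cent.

$12,249.52

Old assessed value = $2,022,904 × 0.53 = $1,072,139.12
New assessed value = $1,448,400 × 0.53 = $767,652
Combined rate = 0.00887 + 0.0259 + 0.00546 = 0.04023
Old tax = $1,072,139.12 × 0.04023 = $43,132.1567976
New tax = $767,652 × 0.04023 = $30,882.63996
Reduction = $43,132.1567976 − $30,882.63996 = $12,249.5168376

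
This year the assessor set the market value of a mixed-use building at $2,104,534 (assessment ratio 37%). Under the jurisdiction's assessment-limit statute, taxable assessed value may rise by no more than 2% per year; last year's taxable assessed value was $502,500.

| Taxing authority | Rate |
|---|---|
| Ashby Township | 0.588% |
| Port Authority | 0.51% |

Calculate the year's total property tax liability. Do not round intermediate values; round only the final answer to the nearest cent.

Uncapped assessed value = $2,104,534 × 0.37 = $778,677.58
Cap limit = $502,500 × 1.02 = $512,550
Taxable assessed value = min($778,677.58, $512,550) = $512,550 (cap binds)
Ashby Township: $512,550 × 0.00588 = $3,013.794
Port Authority: $512,550 × 0.0051 = $2,614.005
Total = $5,627.799

$5,627.80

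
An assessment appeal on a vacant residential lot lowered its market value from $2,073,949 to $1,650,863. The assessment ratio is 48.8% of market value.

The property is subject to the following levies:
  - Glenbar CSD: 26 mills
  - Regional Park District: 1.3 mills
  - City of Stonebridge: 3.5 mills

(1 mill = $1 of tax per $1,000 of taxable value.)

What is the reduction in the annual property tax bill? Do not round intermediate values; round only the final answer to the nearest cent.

$6,359.15

Old assessed value = $2,073,949 × 0.488 = $1,012,087.112
New assessed value = $1,650,863 × 0.488 = $805,621.144
Combined rate = 0.026 + 0.0013 + 0.0035 = 0.0308
Old tax = $1,012,087.112 × 0.0308 = $31,172.2830496
New tax = $805,621.144 × 0.0308 = $24,813.1312352
Reduction = $31,172.2830496 − $24,813.1312352 = $6,359.1518144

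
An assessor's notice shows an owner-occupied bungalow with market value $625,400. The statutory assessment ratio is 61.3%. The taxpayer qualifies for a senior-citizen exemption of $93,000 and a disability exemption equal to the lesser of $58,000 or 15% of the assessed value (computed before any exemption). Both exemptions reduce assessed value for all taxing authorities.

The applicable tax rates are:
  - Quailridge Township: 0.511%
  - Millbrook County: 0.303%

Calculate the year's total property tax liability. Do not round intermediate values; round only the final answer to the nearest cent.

Assessed value = $625,400 × 0.613 = $383,370.2
Disability exemption = min($58,000, 15% × $383,370.2) = min($58,000, $57,505.53) = $57,505.53 (percentage binds)
Taxable value = $383,370.2 − $93,000 − $57,505.53 = $232,864.67
Quailridge Township: $232,864.67 × 0.00511 = $1,189.9384637
Millbrook County: $232,864.67 × 0.00303 = $705.5799501
Total = $1,895.5184138

$1,895.52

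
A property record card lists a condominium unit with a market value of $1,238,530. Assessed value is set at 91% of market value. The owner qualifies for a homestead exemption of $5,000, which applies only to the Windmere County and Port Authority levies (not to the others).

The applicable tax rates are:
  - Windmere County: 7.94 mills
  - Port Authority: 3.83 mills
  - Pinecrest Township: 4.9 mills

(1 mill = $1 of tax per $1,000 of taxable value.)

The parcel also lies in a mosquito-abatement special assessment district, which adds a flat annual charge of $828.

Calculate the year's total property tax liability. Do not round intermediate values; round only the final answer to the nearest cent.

$19,557.28

Assessed value = $1,238,530 × 0.91 = $1,127,062.3
Windmere County: ($1,127,062.3 − $5,000) × 0.00794 = $1,122,062.3 × 0.00794 = $8,909.174662
Port Authority: ($1,127,062.3 − $5,000) × 0.00383 = $1,122,062.3 × 0.00383 = $4,297.498609
Pinecrest Township: $1,127,062.3 × 0.0049 = $5,522.60527
Levies subtotal = $18,729.278541
Total = $18,729.278541 + $828 = $19,557.278541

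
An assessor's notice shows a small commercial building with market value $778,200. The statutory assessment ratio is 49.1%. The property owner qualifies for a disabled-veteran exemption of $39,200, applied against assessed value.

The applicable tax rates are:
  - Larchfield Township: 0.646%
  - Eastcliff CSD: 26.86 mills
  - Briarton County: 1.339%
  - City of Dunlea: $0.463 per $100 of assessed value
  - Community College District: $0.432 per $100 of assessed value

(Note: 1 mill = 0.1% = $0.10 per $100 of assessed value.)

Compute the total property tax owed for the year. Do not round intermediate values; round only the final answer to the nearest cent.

$19,085.60

Assessed value = $778,200 × 0.491 = $382,096.2
Taxable value = $382,096.2 − $39,200 = $342,896.2
Larchfield Township: $342,896.2 × 0.00646 = $2,215.109452
Eastcliff CSD: $342,896.2 × 0.02686 = $9,210.191932
Briarton County: $342,896.2 × 0.01339 = $4,591.380118
City of Dunlea: $342,896.2 × 0.00463 = $1,587.609406
Community College District: $342,896.2 × 0.00432 = $1,481.311584
Total = $19,085.602492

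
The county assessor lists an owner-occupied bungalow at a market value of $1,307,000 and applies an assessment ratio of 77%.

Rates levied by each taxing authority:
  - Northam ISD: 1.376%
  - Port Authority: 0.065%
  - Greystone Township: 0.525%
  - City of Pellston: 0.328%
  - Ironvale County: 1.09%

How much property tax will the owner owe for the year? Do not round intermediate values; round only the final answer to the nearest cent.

Assessed value = $1,307,000 × 0.77 = $1,006,390
Northam ISD: $1,006,390 × 0.01376 = $13,847.9264
Port Authority: $1,006,390 × 0.00065 = $654.1535
Greystone Township: $1,006,390 × 0.00525 = $5,283.5475
City of Pellston: $1,006,390 × 0.00328 = $3,300.9592
Ironvale County: $1,006,390 × 0.0109 = $10,969.651
Total = $13,847.9264 + $654.1535 + $5,283.5475 + $3,300.9592 + $10,969.651 = $34,056.2376

$34,056.24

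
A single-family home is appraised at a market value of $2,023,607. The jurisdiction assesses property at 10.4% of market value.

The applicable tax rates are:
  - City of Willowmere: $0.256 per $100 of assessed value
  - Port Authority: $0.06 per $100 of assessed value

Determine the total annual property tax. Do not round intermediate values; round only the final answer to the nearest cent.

Assessed value = $2,023,607 × 0.104 = $210,455.128
City of Willowmere: $210,455.128 × 0.00256 = $538.76512768
Port Authority: $210,455.128 × 0.0006 = $126.2730768
Total = $538.76512768 + $126.2730768 = $665.03820448

$665.04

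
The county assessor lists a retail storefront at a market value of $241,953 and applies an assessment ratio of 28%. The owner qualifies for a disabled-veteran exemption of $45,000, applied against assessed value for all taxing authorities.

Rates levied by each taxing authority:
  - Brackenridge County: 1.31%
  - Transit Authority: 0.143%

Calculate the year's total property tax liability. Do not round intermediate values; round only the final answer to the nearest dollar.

$331

Assessed value = $241,953 × 0.28 = $67,746.84
Taxable value = $67,746.84 − $45,000 = $22,746.84
Brackenridge County: $22,746.84 × 0.0131 = $297.983604
Transit Authority: $22,746.84 × 0.00143 = $32.5279812
Total = $297.983604 + $32.5279812 = $330.5115852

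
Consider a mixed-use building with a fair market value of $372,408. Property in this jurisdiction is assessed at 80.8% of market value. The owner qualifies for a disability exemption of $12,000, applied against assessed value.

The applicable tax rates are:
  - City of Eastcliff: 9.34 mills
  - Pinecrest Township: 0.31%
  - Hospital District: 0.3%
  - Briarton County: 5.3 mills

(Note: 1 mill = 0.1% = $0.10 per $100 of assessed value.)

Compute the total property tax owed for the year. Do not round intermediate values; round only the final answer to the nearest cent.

Assessed value = $372,408 × 0.808 = $300,905.664
Taxable value = $300,905.664 − $12,000 = $288,905.664
City of Eastcliff: $288,905.664 × 0.00934 = $2,698.37890176
Pinecrest Township: $288,905.664 × 0.0031 = $895.6075584
Hospital District: $288,905.664 × 0.003 = $866.716992
Briarton County: $288,905.664 × 0.0053 = $1,531.2000192
Total = $5,991.90347136

$5,991.90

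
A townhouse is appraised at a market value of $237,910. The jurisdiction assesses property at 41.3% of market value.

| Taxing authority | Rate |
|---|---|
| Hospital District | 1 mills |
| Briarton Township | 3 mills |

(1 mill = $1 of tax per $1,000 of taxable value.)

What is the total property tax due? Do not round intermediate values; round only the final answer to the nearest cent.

Assessed value = $237,910 × 0.413 = $98,256.83
Hospital District: $98,256.83 × 0.001 = $98.25683
Briarton Township: $98,256.83 × 0.003 = $294.77049
Total = $98.25683 + $294.77049 = $393.02732

$393.03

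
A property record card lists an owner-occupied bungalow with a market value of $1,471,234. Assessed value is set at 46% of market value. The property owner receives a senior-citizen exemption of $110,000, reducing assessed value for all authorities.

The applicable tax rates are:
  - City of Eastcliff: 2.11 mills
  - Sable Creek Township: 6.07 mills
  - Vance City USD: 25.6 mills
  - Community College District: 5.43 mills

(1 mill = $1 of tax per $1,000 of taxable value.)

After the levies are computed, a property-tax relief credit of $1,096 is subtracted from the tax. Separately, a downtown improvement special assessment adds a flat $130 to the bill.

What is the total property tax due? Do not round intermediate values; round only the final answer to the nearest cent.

$21,256.96

Assessed value = $1,471,234 × 0.46 = $676,767.64
Taxable value = $676,767.64 − $110,000 = $566,767.64
City of Eastcliff: $566,767.64 × 0.00211 = $1,195.8797204
Sable Creek Township: $566,767.64 × 0.00607 = $3,440.2795748
Vance City USD: $566,767.64 × 0.0256 = $14,509.251584
Community College District: $566,767.64 × 0.00543 = $3,077.5482852
Levies subtotal = $22,222.9591644
After credit = $22,222.9591644 − $1,096 = $21,126.9591644
Total = $21,126.9591644 + $130 = $21,256.9591644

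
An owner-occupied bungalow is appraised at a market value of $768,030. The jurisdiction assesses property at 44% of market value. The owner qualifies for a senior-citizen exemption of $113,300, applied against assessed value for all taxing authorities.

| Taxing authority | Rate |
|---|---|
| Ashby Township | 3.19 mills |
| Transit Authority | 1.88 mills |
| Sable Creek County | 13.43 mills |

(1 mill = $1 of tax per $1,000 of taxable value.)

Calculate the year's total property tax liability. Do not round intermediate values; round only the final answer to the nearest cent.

$4,155.71

Assessed value = $768,030 × 0.44 = $337,933.2
Taxable value = $337,933.2 − $113,300 = $224,633.2
Ashby Township: $224,633.2 × 0.00319 = $716.579908
Transit Authority: $224,633.2 × 0.00188 = $422.310416
Sable Creek County: $224,633.2 × 0.01343 = $3,016.823876
Total = $716.579908 + $422.310416 + $3,016.823876 = $4,155.7142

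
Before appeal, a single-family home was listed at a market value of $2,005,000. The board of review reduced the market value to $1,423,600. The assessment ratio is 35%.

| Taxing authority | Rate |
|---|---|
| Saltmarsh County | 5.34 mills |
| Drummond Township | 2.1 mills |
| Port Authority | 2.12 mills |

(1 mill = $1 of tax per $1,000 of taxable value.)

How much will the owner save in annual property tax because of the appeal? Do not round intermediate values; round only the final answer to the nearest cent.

Old assessed value = $2,005,000 × 0.35 = $701,750
New assessed value = $1,423,600 × 0.35 = $498,260
Combined rate = 0.00534 + 0.0021 + 0.00212 = 0.00956
Old tax = $701,750 × 0.00956 = $6,708.73
New tax = $498,260 × 0.00956 = $4,763.3656
Reduction = $6,708.73 − $4,763.3656 = $1,945.3644

$1,945.36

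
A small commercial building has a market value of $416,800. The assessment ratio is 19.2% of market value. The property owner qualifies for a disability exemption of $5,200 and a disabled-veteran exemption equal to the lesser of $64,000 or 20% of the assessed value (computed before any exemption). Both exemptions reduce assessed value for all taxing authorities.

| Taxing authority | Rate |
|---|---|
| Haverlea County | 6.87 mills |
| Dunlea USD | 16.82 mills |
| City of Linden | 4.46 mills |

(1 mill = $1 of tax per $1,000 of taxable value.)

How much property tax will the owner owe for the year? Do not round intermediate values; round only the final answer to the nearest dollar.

$1,656

Assessed value = $416,800 × 0.192 = $80,025.6
Disabled-veteran exemption = min($64,000, 20% × $80,025.6) = min($64,000, $16,005.12) = $16,005.12 (percentage binds)
Taxable value = $80,025.6 − $5,200 − $16,005.12 = $58,820.48
Haverlea County: $58,820.48 × 0.00687 = $404.0966976
Dunlea USD: $58,820.48 × 0.01682 = $989.3604736
City of Linden: $58,820.48 × 0.00446 = $262.3393408
Total = $1,655.796512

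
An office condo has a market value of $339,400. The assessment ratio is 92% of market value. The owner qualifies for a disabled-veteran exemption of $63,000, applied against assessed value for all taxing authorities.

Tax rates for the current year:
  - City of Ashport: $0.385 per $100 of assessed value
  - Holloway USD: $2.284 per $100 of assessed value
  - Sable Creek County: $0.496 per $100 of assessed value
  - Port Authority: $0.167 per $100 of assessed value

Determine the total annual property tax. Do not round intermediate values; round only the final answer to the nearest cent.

Assessed value = $339,400 × 0.92 = $312,248
Taxable value = $312,248 − $63,000 = $249,248
City of Ashport: $249,248 × 0.00385 = $959.6048
Holloway USD: $249,248 × 0.02284 = $5,692.82432
Sable Creek County: $249,248 × 0.00496 = $1,236.27008
Port Authority: $249,248 × 0.00167 = $416.24416
Total = $959.6048 + $5,692.82432 + $1,236.27008 + $416.24416 = $8,304.94336

$8,304.94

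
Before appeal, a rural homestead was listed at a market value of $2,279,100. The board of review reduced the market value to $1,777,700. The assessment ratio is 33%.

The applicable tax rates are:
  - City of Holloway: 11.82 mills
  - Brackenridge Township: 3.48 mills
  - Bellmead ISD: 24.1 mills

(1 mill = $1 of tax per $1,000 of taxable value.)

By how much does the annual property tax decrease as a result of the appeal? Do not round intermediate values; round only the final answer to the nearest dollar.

Old assessed value = $2,279,100 × 0.33 = $752,103
New assessed value = $1,777,700 × 0.33 = $586,641
Combined rate = 0.01182 + 0.00348 + 0.0241 = 0.0394
Old tax = $752,103 × 0.0394 = $29,632.8582
New tax = $586,641 × 0.0394 = $23,113.6554
Reduction = $29,632.8582 − $23,113.6554 = $6,519.2028

$6,519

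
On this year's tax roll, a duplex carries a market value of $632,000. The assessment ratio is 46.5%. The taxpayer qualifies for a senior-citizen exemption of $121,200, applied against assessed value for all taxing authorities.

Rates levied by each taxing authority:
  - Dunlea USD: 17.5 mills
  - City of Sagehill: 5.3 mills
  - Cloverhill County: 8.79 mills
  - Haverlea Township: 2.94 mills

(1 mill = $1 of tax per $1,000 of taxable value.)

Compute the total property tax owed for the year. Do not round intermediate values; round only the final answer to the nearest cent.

Assessed value = $632,000 × 0.465 = $293,880
Taxable value = $293,880 − $121,200 = $172,680
Dunlea USD: $172,680 × 0.0175 = $3,021.9
City of Sagehill: $172,680 × 0.0053 = $915.204
Cloverhill County: $172,680 × 0.00879 = $1,517.8572
Haverlea Township: $172,680 × 0.00294 = $507.6792
Total = $3,021.9 + $915.204 + $1,517.8572 + $507.6792 = $5,962.6404

$5,962.64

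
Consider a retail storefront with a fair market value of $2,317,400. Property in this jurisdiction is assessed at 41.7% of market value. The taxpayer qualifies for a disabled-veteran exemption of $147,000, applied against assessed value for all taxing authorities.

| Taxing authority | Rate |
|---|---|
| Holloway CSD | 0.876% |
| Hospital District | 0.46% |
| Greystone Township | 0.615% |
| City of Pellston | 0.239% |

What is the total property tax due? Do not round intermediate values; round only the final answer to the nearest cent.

$17,943.89

Assessed value = $2,317,400 × 0.417 = $966,355.8
Taxable value = $966,355.8 − $147,000 = $819,355.8
Holloway CSD: $819,355.8 × 0.00876 = $7,177.556808
Hospital District: $819,355.8 × 0.0046 = $3,769.03668
Greystone Township: $819,355.8 × 0.00615 = $5,039.03817
City of Pellston: $819,355.8 × 0.00239 = $1,958.260362
Total = $7,177.556808 + $3,769.03668 + $5,039.03817 + $1,958.260362 = $17,943.89202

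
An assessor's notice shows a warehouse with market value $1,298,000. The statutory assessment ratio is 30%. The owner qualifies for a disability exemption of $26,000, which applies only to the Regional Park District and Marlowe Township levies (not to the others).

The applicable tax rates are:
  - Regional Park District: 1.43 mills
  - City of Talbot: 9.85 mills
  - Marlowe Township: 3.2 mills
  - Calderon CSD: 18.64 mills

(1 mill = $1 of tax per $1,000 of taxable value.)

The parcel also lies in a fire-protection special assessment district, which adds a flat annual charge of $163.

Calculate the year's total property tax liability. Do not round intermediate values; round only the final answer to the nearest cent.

$12,939.55

Assessed value = $1,298,000 × 0.3 = $389,400
Regional Park District: ($389,400 − $26,000) × 0.00143 = $363,400 × 0.00143 = $519.662
City of Talbot: $389,400 × 0.00985 = $3,835.59
Marlowe Township: ($389,400 − $26,000) × 0.0032 = $363,400 × 0.0032 = $1,162.88
Calderon CSD: $389,400 × 0.01864 = $7,258.416
Levies subtotal = $12,776.548
Total = $12,776.548 + $163 = $12,939.548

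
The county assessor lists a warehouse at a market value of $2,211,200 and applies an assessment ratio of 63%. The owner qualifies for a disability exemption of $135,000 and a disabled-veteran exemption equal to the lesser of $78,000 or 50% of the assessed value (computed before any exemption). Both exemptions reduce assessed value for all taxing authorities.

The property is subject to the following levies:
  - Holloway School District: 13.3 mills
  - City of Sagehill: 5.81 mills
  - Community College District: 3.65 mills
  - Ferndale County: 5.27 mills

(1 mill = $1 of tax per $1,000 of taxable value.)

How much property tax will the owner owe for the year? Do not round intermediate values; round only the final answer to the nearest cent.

Assessed value = $2,211,200 × 0.63 = $1,393,056
Disabled-veteran exemption = min($78,000, 50% × $1,393,056) = min($78,000, $696,528) = $78,000 (dollar cap binds)
Taxable value = $1,393,056 − $135,000 − $78,000 = $1,180,056
Holloway School District: $1,180,056 × 0.0133 = $15,694.7448
City of Sagehill: $1,180,056 × 0.00581 = $6,856.12536
Community College District: $1,180,056 × 0.00365 = $4,307.2044
Ferndale County: $1,180,056 × 0.00527 = $6,218.89512
Total = $33,076.96968

$33,076.97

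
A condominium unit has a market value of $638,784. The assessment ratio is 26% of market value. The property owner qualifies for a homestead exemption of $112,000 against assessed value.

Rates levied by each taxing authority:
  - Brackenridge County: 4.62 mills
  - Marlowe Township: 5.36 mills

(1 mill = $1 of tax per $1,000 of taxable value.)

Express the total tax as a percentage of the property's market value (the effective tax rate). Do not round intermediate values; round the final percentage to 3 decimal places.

Assessed value = $638,784 × 0.26 = $166,083.84
Taxable value = $166,083.84 − $112,000 = $54,083.84
Brackenridge County: $54,083.84 × 0.00462 = $249.8673408
Marlowe Township: $54,083.84 × 0.00536 = $289.8893824
Total tax = $539.7567232
Effective rate = $539.7567232 ÷ $638,784 = 0.084% of market value

0.084%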